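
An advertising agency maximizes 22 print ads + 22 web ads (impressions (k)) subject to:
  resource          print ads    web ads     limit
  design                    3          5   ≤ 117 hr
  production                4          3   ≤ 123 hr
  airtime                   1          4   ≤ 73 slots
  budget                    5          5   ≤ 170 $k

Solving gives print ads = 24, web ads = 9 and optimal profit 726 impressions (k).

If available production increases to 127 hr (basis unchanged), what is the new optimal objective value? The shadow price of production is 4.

Δb = 4, so new z* = 726 + (4)·(4) = 726 + 16 = 742.

742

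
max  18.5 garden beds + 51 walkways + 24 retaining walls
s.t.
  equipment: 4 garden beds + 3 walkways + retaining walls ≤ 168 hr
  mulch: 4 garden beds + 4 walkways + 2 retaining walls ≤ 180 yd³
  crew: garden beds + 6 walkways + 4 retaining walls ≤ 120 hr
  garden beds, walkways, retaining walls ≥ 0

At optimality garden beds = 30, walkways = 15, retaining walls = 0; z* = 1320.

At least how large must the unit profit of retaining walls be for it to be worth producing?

Binding: mulch and crew. Non-binding: equipment (3 unused).
By complementary slackness, y = 0 for the non-binding constraint.
Dual feasibility on the basic columns requires 4·y_mulch + 1·y_crew = 18.5, 4·y_mulch + 6·y_crew = 51.
→ y_mulch = 3 and y_crew = 6.5.
retaining walls enters the basis when its profit ≥ yᵀa₃ = 3·2 + 6.5·4 = 32.

32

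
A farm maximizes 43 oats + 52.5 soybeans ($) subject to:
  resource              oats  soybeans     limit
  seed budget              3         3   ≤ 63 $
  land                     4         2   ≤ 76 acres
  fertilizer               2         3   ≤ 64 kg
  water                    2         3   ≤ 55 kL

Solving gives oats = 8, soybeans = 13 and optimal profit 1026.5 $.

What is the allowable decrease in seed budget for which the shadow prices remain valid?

Binding constraints: seed budget, water. The basis is B = [[3,3],[2,3]] with det 3.
Per unit decrease in seed budget, x* moves by d = (-1, 0.6667).
The basis stays optimal until oats reaches 0; allowable decrease = 8 $.

8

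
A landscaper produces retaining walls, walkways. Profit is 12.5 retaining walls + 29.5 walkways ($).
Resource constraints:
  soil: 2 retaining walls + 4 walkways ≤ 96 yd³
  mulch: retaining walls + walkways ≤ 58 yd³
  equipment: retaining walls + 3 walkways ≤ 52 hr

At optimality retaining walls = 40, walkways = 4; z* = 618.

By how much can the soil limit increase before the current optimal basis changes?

8

Binding constraints: soil, equipment. The basis is B = [[2,4],[1,3]] with det 2.
Per unit increase in soil, x* moves by d = (1.5, -0.5).
The basis stays optimal until walkways reaches 0; allowable increase = 8 yd³.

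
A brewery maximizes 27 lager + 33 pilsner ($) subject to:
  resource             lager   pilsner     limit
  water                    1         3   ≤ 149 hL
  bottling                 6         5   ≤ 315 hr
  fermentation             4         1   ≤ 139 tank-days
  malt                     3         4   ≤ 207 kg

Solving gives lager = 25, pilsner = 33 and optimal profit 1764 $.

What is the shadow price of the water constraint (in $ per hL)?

0

At the optimum: water uses 124 of 149 (slack = 25); bottling uses 315 of 315 (binding); fermentation uses 133 of 139 (slack = 6); malt uses 207 of 207 (binding).
Since water, fermentation are not tight, their duals are 0.
From A_Bᵀ y = c: 6·y_bottling + 3·y_malt = 27; 5·y_bottling + 4·y_malt = 33.
Solving: y_bottling = 1, y_malt = 7.
Shadow price of water = 0.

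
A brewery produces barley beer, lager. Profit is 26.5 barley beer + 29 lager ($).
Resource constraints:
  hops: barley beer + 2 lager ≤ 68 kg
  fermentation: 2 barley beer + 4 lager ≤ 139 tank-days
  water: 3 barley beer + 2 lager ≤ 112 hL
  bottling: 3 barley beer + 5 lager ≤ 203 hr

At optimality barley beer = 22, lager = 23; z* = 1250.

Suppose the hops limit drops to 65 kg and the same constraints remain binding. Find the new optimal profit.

Check each constraint at x*: hops 68/68 (tight); fermentation 136/139 (slack 3); water 112/112 (tight); bottling 181/203 (slack 22).
By complementary slackness, y = 0 for the non-binding constraints.
From A_Bᵀ y = c: 1·y_hops + 3·y_water = 26.5; 2·y_hops + 2·y_water = 29.
Solving: y_hops = 8.5, y_water = 6.
Δz = y_hops·Δb = 8.5 × (-3) = -25.5, so new z* = 1250 − 25.5 = 1224.5.

1224.5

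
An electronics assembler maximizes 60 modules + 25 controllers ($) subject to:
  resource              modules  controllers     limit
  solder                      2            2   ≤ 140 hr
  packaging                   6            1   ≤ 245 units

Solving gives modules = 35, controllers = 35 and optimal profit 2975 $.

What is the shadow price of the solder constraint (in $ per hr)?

9

At the optimum: solder uses 140 of 140 (binding); packaging uses 245 of 245 (binding).
Dual feasibility on the basic columns requires 2·y_solder + 6·y_packaging = 60, 2·y_solder + 1·y_packaging = 25.
This yields shadow prices y_solder = 9, y_packaging = 7.
Shadow price of solder = 9.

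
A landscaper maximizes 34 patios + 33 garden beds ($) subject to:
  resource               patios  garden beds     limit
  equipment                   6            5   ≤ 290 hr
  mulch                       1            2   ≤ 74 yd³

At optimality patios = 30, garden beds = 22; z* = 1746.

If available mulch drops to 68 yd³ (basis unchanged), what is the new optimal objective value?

1722

At the optimum: equipment uses 290 of 290 (binding); mulch uses 74 of 74 (binding).
From A_Bᵀ y = c: 6·y_equipment + 1·y_mulch = 34; 5·y_equipment + 2·y_mulch = 33.
This yields shadow prices y_equipment = 5, y_mulch = 4.
Δz = y_mulch·Δb = 4 × (-6) = -24, so new z* = 1746 − 24 = 1722.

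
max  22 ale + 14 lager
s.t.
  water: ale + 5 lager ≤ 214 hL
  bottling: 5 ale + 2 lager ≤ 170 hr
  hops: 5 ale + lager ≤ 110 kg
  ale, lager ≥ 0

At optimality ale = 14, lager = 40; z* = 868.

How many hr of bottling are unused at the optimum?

20

bottling used = 5·14 + 2·40 = 150; slack = 170 − 150 = 20.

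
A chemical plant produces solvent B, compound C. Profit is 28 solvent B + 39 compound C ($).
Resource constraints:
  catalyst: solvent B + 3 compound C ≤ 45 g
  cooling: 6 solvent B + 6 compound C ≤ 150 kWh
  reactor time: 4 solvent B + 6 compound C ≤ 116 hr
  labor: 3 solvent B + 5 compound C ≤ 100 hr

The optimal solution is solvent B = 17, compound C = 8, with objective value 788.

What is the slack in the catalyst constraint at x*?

catalyst used = 1·17 + 3·8 = 41; slack = 45 − 41 = 4.

4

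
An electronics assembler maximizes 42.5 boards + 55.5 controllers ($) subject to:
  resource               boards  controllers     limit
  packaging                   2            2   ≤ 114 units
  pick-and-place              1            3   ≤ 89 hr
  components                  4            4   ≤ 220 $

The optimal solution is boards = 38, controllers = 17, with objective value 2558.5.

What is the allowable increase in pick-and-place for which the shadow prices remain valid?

76

Binding constraints: pick-and-place, components. The basis is B = [[1,3],[4,4]] with det -8.
Per unit increase in pick-and-place, x* moves by d = (-0.5, 0.5).
The basis stays optimal until boards reaches 0; allowable increase = 76 hr.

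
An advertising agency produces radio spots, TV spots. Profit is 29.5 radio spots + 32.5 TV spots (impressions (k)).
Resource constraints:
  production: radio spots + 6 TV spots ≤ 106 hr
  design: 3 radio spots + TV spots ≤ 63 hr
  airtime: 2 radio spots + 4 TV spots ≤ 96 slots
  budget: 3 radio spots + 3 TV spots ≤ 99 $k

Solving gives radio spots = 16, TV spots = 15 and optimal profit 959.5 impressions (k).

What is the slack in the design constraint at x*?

0

design used = 3·16 + 1·15 = 63; slack = 63 − 63 = 0.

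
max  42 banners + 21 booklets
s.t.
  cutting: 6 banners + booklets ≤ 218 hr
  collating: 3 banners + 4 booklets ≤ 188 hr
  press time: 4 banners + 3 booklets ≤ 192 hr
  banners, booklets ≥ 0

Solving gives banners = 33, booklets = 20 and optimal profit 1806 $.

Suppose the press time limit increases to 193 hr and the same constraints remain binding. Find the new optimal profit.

1812

Binding: cutting and press time. Non-binding: collating (9 unused).
Since collating is not tight, its dual is 0.
Dual feasibility on the basic columns requires 6·y_cutting + 4·y_press time = 42, 1·y_cutting + 3·y_press time = 21.
This yields shadow prices y_cutting = 3, y_press time = 6.
Δz = y_press time·Δb = 6 × (1) = 6, so new z* = 1806 + 6 = 1812.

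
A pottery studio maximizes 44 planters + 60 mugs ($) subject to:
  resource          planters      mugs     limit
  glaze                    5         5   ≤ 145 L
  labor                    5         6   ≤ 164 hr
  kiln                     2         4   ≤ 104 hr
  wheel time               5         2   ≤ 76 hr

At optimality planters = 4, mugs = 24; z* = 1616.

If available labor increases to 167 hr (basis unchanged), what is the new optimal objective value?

1637

Check each constraint at x*: glaze 140/145 (slack 5); labor 164/164 (tight); kiln 104/104 (tight); wheel time 68/76 (slack 8).
Since glaze, wheel time are not tight, their duals are 0.
From A_Bᵀ y = c: 5·y_labor + 2·y_kiln = 44; 6·y_labor + 4·y_kiln = 60.
This yields shadow prices y_labor = 7, y_kiln = 4.5.
Δz = y_labor·Δb = 7 × (3) = 21, so new z* = 1616 + 21 = 1637.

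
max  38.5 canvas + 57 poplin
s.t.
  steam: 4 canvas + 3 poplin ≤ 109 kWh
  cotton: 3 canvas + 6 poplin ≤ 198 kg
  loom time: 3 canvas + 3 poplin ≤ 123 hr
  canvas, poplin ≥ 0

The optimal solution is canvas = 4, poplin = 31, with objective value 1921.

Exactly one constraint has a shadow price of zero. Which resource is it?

steam: 109/109 (binding)
cotton: 198/198 (binding)
loom time: 105/123 (slack 18)
By complementary slackness, a constraint with positive slack has shadow price 0 → loom time.

loom time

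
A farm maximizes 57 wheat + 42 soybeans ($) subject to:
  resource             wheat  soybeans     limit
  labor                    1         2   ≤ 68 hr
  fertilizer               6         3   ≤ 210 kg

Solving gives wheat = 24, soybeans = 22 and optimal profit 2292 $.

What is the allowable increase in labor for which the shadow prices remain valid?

72

Binding constraints: labor, fertilizer. The basis is B = [[1,2],[6,3]] with det -9.
Per unit increase in labor, x* moves by d = (-0.3333, 0.6667).
The basis stays optimal until wheat reaches 0; allowable increase = 72 hr.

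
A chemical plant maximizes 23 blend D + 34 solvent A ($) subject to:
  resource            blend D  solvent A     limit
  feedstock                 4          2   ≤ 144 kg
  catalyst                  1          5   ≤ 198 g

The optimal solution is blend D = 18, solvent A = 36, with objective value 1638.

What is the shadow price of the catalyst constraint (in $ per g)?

5

Both feedstock and catalyst are binding at x*.
From A_Bᵀ y = c: 4·y_feedstock + 1·y_catalyst = 23; 2·y_feedstock + 5·y_catalyst = 34.
This yields shadow prices y_feedstock = 4.5, y_catalyst = 5.
Shadow price of catalyst = 5.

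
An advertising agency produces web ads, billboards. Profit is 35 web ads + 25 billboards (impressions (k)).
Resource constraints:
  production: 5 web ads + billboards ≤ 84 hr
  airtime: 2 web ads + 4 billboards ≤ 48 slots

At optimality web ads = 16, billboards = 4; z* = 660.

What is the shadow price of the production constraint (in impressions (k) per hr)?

5

Check each constraint at x*: production 84/84 (tight); airtime 48/48 (tight).
The binding rows give the dual system: 5·y_production + 2·y_airtime = 35 and 1·y_production + 4·y_airtime = 25.
Solving: y_production = 5, y_airtime = 5.
Shadow price of production = 5.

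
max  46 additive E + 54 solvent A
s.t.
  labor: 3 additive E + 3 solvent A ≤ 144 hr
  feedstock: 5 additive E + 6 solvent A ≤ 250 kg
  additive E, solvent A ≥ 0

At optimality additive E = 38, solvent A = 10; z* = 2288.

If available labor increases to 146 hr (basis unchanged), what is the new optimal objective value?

2292

At the optimum: labor uses 144 of 144 (binding); feedstock uses 250 of 250 (binding).
From A_Bᵀ y = c: 3·y_labor + 5·y_feedstock = 46; 3·y_labor + 6·y_feedstock = 54.
Solving: y_labor = 2, y_feedstock = 8.
Δz = y_labor·Δb = 2 × (2) = 4, so new z* = 2288 + 4 = 2292.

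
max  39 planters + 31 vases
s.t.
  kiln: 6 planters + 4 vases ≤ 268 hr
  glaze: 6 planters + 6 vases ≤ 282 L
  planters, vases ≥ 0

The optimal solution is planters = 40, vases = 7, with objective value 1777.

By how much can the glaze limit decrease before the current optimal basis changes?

14

Binding constraints: kiln, glaze. The basis is B = [[6,4],[6,6]] with det 12.
Per unit decrease in glaze, x* moves by d = (0.3333, -0.5).
The basis stays optimal until vases reaches 0; allowable decrease = 14 L.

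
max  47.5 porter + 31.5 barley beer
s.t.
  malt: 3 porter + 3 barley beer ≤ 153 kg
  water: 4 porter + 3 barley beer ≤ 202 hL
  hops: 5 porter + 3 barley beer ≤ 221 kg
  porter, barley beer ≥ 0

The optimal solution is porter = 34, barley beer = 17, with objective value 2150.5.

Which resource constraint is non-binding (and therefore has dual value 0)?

water

malt: 153/153 (binding)
water: 187/202 (slack 15)
hops: 221/221 (binding)
By complementary slackness, a constraint with positive slack has shadow price 0 → water.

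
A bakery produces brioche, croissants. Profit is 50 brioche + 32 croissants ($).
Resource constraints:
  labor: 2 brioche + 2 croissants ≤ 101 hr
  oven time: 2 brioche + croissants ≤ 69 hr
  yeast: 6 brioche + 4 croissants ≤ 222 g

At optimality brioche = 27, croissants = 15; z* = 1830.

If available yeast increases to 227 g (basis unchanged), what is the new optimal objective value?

At the optimum: labor uses 84 of 101 (slack = 17); oven time uses 69 of 69 (binding); yeast uses 222 of 222 (binding).
Since labor is not tight, its dual is 0.
From A_Bᵀ y = c: 2·y_oven time + 6·y_yeast = 50; 1·y_oven time + 4·y_yeast = 32.
This yields shadow prices y_oven time = 4, y_yeast = 7.
Δz = y_yeast·Δb = 7 × (5) = 35, so new z* = 1830 + 35 = 1865.

1865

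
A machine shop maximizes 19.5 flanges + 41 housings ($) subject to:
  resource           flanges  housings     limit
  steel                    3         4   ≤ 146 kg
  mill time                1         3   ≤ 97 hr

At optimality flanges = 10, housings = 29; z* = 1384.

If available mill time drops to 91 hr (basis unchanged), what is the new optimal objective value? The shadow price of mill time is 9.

1330

Δb = -6, so new z* = 1384 + (9)·(-6) = 1384 − 54 = 1330.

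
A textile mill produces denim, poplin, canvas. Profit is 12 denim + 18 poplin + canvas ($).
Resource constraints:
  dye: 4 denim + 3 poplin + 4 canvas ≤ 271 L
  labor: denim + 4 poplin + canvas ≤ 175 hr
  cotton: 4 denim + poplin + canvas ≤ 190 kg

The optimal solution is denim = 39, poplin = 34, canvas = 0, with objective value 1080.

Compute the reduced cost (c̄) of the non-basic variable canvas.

-5

Check each constraint at x*: dye 258/271 (slack 13); labor 175/175 (tight); cotton 190/190 (tight).
By complementary slackness, y = 0 for the non-binding constraint.
The binding rows give the dual system: 1·y_labor + 4·y_cotton = 12 and 4·y_labor + 1·y_cotton = 18.
Solving: y_labor = 4, y_cotton = 2.
Reduced cost of canvas: c₃ − yᵀa₃ = 1 − (4·1 + 2·1) = 1 − 6 = -5.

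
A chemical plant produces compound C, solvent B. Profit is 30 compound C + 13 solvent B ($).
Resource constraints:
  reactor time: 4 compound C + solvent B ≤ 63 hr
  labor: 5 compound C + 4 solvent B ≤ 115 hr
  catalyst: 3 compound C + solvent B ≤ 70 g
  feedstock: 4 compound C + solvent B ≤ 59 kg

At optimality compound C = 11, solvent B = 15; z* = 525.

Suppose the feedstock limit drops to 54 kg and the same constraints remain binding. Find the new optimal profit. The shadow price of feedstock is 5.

Δb = -5, so new z* = 525 + (5)·(-5) = 525 − 25 = 500.

500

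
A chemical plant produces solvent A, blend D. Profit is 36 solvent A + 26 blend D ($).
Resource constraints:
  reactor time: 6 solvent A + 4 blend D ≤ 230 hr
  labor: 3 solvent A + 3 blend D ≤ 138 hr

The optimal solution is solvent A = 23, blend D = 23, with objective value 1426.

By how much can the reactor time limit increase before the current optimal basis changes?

46

Binding constraints: reactor time, labor. The basis is B = [[6,4],[3,3]] with det 6.
Per unit increase in reactor time, x* moves by d = (0.5, -0.5).
The basis stays optimal until blend D reaches 0; allowable increase = 46 hr.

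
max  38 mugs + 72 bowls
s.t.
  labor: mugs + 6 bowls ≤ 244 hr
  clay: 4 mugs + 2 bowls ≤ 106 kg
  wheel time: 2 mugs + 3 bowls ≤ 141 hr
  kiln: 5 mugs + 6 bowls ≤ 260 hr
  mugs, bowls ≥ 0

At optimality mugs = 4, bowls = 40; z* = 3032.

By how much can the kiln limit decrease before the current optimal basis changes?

Binding constraints: labor, kiln. The basis is B = [[1,6],[5,6]] with det -24.
Per unit decrease in kiln, x* moves by d = (-0.25, 0.0417).
The basis stays optimal until mugs reaches 0; allowable decrease = 16 hr.

16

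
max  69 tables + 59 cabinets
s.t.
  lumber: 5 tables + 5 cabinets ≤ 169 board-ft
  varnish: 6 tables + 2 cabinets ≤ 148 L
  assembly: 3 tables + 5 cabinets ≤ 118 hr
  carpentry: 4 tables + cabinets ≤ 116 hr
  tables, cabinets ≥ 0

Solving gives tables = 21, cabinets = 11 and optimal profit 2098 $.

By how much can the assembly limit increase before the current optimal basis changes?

10.8

Binding constraints: varnish, assembly. The basis is B = [[6,2],[3,5]] with det 24.
Per unit increase in assembly, x* moves by d = (-0.0833, 0.25).
The basis stays optimal until lumber becomes binding; allowable increase = 10.8 hr.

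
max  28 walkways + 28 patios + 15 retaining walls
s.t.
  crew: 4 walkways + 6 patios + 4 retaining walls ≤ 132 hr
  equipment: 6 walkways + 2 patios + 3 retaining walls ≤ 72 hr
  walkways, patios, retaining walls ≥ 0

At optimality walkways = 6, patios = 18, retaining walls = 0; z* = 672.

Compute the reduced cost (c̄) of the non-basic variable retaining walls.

-7

Check each constraint at x*: crew 132/132 (tight); equipment 72/72 (tight).
From A_Bᵀ y = c: 4·y_crew + 6·y_equipment = 28; 6·y_crew + 2·y_equipment = 28.
This yields shadow prices y_crew = 4, y_equipment = 2.
Reduced cost of retaining walls: c₃ − yᵀa₃ = 15 − (4·4 + 2·3) = 15 − 22 = -7.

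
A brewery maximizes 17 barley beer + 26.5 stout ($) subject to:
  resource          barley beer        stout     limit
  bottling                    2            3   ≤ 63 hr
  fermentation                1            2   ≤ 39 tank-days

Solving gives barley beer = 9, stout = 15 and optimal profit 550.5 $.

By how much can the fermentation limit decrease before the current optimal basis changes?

Binding constraints: bottling, fermentation. The basis is B = [[2,3],[1,2]] with det 1.
Per unit decrease in fermentation, x* moves by d = (3, -2).
The basis stays optimal until stout reaches 0; allowable decrease = 7.5 tank-days.

7.5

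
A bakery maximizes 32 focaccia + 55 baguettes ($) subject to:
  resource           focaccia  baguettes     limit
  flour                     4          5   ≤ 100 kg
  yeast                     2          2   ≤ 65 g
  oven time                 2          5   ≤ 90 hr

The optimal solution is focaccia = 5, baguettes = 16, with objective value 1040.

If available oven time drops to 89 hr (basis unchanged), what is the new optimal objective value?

1034

At the optimum: flour uses 100 of 100 (binding); yeast uses 42 of 65 (slack = 23); oven time uses 90 of 90 (binding).
Since yeast is not tight, its dual is 0.
The binding rows give the dual system: 4·y_flour + 2·y_oven time = 32 and 5·y_flour + 5·y_oven time = 55.
Solving: y_flour = 5, y_oven time = 6.
Δz = y_oven time·Δb = 6 × (-1) = -6, so new z* = 1040 − 6 = 1034.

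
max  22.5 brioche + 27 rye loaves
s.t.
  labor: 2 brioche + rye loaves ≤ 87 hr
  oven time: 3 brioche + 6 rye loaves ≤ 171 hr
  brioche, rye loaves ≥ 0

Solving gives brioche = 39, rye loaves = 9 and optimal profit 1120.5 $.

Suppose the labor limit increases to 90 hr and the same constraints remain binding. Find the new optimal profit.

Check each constraint at x*: labor 87/87 (tight); oven time 171/171 (tight).
The binding rows give the dual system: 2·y_labor + 3·y_oven time = 22.5 and 1·y_labor + 6·y_oven time = 27.
This yields shadow prices y_labor = 6, y_oven time = 3.5.
Δz = y_labor·Δb = 6 × (3) = 18, so new z* = 1120.5 + 18 = 1138.5.

1138.5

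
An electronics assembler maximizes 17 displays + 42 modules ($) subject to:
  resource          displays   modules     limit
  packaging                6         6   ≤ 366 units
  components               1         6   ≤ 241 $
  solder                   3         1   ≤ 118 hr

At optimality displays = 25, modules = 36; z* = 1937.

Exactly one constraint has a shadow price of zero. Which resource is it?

packaging: 366/366 (binding)
components: 241/241 (binding)
solder: 111/118 (slack 7)
By complementary slackness, a constraint with positive slack has shadow price 0 → solder.

solder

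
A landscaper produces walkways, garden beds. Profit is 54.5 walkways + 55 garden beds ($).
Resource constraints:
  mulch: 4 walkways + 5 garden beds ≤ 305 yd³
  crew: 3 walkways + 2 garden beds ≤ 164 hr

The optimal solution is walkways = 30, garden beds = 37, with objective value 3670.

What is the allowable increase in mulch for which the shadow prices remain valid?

Binding constraints: mulch, crew. The basis is B = [[4,5],[3,2]] with det -7.
Per unit increase in mulch, x* moves by d = (-0.2857, 0.4286).
The basis stays optimal until walkways reaches 0; allowable increase = 105 yd³.

105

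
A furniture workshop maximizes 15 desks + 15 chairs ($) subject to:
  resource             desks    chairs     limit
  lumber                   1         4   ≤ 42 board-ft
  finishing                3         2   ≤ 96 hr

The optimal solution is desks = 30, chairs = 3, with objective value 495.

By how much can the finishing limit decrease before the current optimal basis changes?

75

Binding constraints: lumber, finishing. The basis is B = [[1,4],[3,2]] with det -10.
Per unit decrease in finishing, x* moves by d = (-0.4, 0.1).
The basis stays optimal until desks reaches 0; allowable decrease = 75 hr.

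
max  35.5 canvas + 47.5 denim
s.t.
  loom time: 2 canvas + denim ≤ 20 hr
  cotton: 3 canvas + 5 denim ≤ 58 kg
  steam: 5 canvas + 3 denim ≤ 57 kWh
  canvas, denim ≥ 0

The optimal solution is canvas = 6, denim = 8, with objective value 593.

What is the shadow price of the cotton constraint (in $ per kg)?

8.5

At the optimum: loom time uses 20 of 20 (binding); cotton uses 58 of 58 (binding); steam uses 54 of 57 (slack = 3).
Slack constraints have shadow price 0 (complementary slackness).
The binding rows give the dual system: 2·y_loom time + 3·y_cotton = 35.5 and 1·y_loom time + 5·y_cotton = 47.5.
→ y_loom time = 5 and y_cotton = 8.5.
Shadow price of cotton = 8.5.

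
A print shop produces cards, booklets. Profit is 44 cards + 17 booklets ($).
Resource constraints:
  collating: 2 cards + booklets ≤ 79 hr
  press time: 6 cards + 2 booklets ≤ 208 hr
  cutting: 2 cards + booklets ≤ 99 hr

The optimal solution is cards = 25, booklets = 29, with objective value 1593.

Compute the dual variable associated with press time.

5

At the optimum: collating uses 79 of 79 (binding); press time uses 208 of 208 (binding); cutting uses 79 of 99 (slack = 20).
By complementary slackness, y = 0 for the non-binding constraint.
The binding rows give the dual system: 2·y_collating + 6·y_press time = 44 and 1·y_collating + 2·y_press time = 17.
Solving: y_collating = 7, y_press time = 5.
Shadow price of press time = 5.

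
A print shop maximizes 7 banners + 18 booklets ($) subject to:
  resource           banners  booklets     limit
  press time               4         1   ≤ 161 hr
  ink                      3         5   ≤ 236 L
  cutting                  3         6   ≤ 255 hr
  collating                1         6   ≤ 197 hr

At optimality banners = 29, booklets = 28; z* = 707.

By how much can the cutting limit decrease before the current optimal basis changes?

Binding constraints: cutting, collating. The basis is B = [[3,6],[1,6]] with det 12.
Per unit decrease in cutting, x* moves by d = (-0.5, 0.0833).
The basis stays optimal until banners reaches 0; allowable decrease = 58 hr.

58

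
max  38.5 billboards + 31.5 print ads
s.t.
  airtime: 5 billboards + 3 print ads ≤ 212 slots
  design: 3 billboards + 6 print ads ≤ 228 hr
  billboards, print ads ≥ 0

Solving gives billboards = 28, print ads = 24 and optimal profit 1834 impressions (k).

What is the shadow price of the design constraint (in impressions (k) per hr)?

At the optimum: airtime uses 212 of 212 (binding); design uses 228 of 228 (binding).
The binding rows give the dual system: 5·y_airtime + 3·y_design = 38.5 and 3·y_airtime + 6·y_design = 31.5.
This yields shadow prices y_airtime = 6.5, y_design = 2.
Shadow price of design = 2.

2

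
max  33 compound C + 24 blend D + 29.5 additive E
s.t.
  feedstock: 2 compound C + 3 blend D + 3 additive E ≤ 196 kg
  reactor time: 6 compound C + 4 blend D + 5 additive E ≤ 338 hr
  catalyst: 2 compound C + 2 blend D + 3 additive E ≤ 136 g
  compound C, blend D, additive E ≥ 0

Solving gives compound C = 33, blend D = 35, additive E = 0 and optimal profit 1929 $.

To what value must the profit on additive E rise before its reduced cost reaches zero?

At the optimum: feedstock uses 171 of 196 (slack = 25); reactor time uses 338 of 338 (binding); catalyst uses 136 of 136 (binding).
Since feedstock is not tight, its dual is 0.
From A_Bᵀ y = c: 6·y_reactor time + 2·y_catalyst = 33; 4·y_reactor time + 2·y_catalyst = 24.
This yields shadow prices y_reactor time = 4.5, y_catalyst = 3.
additive E enters the basis when its profit ≥ yᵀa₃ = 4.5·5 + 3·3 = 31.5.

31.5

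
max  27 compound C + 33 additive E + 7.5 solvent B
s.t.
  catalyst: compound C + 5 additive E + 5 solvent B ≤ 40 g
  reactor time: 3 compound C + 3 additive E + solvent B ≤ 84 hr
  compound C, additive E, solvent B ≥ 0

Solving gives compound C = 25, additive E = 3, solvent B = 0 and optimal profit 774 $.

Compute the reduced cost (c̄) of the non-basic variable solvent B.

At the optimum: catalyst uses 40 of 40 (binding); reactor time uses 84 of 84 (binding).
Dual feasibility on the basic columns requires 1·y_catalyst + 3·y_reactor time = 27, 5·y_catalyst + 3·y_reactor time = 33.
→ y_catalyst = 1.5 and y_reactor time = 8.5.
Reduced cost of solvent B: c₃ − yᵀa₃ = 7.5 − (1.5·5 + 8.5·1) = 7.5 − 16 = -8.5.

-8.5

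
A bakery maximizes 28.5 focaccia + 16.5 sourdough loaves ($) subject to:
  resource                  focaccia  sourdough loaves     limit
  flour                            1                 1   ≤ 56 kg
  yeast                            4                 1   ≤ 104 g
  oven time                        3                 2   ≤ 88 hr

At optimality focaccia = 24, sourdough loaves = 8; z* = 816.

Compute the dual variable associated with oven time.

7.5

At the optimum: flour uses 32 of 56 (slack = 24); yeast uses 104 of 104 (binding); oven time uses 88 of 88 (binding).
By complementary slackness, y = 0 for the non-binding constraint.
The binding rows give the dual system: 4·y_yeast + 3·y_oven time = 28.5 and 1·y_yeast + 2·y_oven time = 16.5.
This yields shadow prices y_yeast = 1.5, y_oven time = 7.5.
Shadow price of oven time = 7.5.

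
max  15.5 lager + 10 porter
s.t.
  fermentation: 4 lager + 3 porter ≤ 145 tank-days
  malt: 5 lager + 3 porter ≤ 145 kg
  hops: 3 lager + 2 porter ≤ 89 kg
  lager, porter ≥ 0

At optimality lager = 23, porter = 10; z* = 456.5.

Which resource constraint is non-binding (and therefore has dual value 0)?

fermentation

fermentation: 122/145 (slack 23)
malt: 145/145 (binding)
hops: 89/89 (binding)
By complementary slackness, a constraint with positive slack has shadow price 0 → fermentation.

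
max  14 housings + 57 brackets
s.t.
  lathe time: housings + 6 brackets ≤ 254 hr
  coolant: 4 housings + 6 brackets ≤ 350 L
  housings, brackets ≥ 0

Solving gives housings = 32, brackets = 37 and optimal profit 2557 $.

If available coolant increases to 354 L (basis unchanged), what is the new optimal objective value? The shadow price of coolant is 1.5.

2563

Δb = 4, so new z* = 2557 + (1.5)·(4) = 2557 + 6 = 2563.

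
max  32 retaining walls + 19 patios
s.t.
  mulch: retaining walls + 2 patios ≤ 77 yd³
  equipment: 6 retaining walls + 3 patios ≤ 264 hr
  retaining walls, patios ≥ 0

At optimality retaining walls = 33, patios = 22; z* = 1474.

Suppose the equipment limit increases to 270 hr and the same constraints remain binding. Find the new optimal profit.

Both mulch and equipment are binding at x*.
From A_Bᵀ y = c: 1·y_mulch + 6·y_equipment = 32; 2·y_mulch + 3·y_equipment = 19.
Solving: y_mulch = 2, y_equipment = 5.
Δz = y_equipment·Δb = 5 × (6) = 30, so new z* = 1474 + 30 = 1504.

1504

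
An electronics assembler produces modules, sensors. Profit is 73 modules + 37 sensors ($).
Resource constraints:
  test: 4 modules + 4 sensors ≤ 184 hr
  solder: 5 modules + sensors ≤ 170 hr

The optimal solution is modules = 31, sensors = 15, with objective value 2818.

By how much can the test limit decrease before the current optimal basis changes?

Binding constraints: test, solder. The basis is B = [[4,4],[5,1]] with det -16.
Per unit decrease in test, x* moves by d = (0.0625, -0.3125).
The basis stays optimal until sensors reaches 0; allowable decrease = 48 hr.

48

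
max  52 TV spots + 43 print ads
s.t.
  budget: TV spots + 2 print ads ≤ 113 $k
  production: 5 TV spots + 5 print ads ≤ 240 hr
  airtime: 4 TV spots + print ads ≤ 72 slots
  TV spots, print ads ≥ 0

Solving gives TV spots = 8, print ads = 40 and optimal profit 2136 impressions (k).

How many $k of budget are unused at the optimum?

budget used = 1·8 + 2·40 = 88; slack = 113 − 88 = 25.

25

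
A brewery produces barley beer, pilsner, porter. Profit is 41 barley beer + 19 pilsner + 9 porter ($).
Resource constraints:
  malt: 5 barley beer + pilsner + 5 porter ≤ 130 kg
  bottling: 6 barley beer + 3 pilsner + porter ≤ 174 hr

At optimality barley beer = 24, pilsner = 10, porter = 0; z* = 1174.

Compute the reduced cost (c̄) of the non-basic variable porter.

-2

At the optimum: malt uses 130 of 130 (binding); bottling uses 174 of 174 (binding).
Dual feasibility on the basic columns requires 5·y_malt + 6·y_bottling = 41, 1·y_malt + 3·y_bottling = 19.
Solving: y_malt = 1, y_bottling = 6.
Reduced cost of porter: c₃ − yᵀa₃ = 9 − (1·5 + 6·1) = 9 − 11 = -2.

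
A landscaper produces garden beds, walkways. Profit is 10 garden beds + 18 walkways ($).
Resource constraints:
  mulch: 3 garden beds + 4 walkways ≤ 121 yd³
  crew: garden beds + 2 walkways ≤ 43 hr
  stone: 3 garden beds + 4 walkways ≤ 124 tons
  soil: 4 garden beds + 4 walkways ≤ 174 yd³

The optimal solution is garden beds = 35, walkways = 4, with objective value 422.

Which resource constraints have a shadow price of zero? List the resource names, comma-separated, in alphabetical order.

soil, stone

mulch: 121/121 (binding)
crew: 43/43 (binding)
stone: 121/124 (slack 3)
soil: 156/174 (slack 18)
By complementary slackness, a constraint with positive slack has shadow price 0 → soil, stone.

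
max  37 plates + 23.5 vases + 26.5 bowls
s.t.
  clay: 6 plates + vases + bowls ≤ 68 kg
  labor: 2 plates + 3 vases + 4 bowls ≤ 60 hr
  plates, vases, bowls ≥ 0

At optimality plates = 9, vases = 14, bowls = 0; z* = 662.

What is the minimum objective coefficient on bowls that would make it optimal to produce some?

Both clay and labor are binding at x*.
Dual feasibility on the basic columns requires 6·y_clay + 2·y_labor = 37, 1·y_clay + 3·y_labor = 23.5.
→ y_clay = 4 and y_labor = 6.5.
bowls enters the basis when its profit ≥ yᵀa₃ = 4·1 + 6.5·4 = 30.

30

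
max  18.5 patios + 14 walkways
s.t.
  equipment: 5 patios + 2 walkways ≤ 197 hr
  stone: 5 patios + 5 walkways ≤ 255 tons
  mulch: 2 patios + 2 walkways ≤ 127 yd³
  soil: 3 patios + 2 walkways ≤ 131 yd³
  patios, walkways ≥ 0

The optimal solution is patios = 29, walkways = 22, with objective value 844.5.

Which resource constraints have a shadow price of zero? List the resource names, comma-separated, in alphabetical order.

equipment, mulch

equipment: 189/197 (slack 8)
stone: 255/255 (binding)
mulch: 102/127 (slack 25)
soil: 131/131 (binding)
By complementary slackness, a constraint with positive slack has shadow price 0 → equipment, mulch.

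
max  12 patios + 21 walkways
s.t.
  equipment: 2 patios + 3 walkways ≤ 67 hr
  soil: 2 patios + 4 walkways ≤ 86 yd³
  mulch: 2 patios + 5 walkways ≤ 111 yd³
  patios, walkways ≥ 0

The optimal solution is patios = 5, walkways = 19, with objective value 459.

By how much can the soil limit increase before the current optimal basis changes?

Binding constraints: equipment, soil. The basis is B = [[2,3],[2,4]] with det 2.
Per unit increase in soil, x* moves by d = (-1.5, 1).
The basis stays optimal until mulch becomes binding; allowable increase = 3 yd³.

3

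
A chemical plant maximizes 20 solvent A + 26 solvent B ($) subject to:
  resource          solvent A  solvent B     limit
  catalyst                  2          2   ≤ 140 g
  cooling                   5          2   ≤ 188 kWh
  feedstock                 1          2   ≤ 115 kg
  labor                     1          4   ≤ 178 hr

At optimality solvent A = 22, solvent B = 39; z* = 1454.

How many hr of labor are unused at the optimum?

labor used = 1·22 + 4·39 = 178; slack = 178 − 178 = 0.

0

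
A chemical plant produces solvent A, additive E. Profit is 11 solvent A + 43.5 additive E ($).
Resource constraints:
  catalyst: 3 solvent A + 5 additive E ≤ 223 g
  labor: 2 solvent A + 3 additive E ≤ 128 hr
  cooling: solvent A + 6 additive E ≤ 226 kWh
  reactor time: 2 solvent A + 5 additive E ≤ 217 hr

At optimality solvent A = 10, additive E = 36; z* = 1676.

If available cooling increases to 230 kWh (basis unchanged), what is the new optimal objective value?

1700

Binding: labor and cooling. Non-binding: catalyst (13 unused), reactor time (17 unused).
Slack constraints have shadow price 0 (complementary slackness).
From A_Bᵀ y = c: 2·y_labor + 1·y_cooling = 11; 3·y_labor + 6·y_cooling = 43.5.
→ y_labor = 2.5 and y_cooling = 6.
Δz = y_cooling·Δb = 6 × (4) = 24, so new z* = 1676 + 24 = 1700.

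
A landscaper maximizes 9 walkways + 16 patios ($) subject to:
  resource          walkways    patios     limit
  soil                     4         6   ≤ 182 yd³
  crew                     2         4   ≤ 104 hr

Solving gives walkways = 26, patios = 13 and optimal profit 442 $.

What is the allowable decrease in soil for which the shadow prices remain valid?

Binding constraints: soil, crew. The basis is B = [[4,6],[2,4]] with det 4.
Per unit decrease in soil, x* moves by d = (-1, 0.5).
The basis stays optimal until walkways reaches 0; allowable decrease = 26 yd³.

26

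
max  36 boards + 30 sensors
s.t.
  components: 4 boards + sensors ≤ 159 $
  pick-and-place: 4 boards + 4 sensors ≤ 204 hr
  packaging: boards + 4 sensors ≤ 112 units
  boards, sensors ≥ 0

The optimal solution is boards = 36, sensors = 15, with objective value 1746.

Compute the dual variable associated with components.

2

Check each constraint at x*: components 159/159 (tight); pick-and-place 204/204 (tight); packaging 96/112 (slack 16).
By complementary slackness, y = 0 for the non-binding constraint.
The binding rows give the dual system: 4·y_components + 4·y_pick-and-place = 36 and 1·y_components + 4·y_pick-and-place = 30.
This yields shadow prices y_components = 2, y_pick-and-place = 7.
Shadow price of components = 2.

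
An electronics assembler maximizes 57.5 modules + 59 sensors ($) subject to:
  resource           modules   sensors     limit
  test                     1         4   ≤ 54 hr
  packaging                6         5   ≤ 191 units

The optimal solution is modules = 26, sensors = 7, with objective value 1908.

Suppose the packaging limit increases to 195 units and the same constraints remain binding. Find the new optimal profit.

1944

At the optimum: test uses 54 of 54 (binding); packaging uses 191 of 191 (binding).
Dual feasibility on the basic columns requires 1·y_test + 6·y_packaging = 57.5, 4·y_test + 5·y_packaging = 59.
This yields shadow prices y_test = 3.5, y_packaging = 9.
Δz = y_packaging·Δb = 9 × (4) = 36, so new z* = 1908 + 36 = 1944.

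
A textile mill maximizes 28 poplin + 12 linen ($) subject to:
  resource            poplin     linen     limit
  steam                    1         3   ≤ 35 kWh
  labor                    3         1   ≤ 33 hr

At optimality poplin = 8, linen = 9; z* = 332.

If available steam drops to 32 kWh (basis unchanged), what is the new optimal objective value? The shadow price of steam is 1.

329

Δb = -3, so new z* = 332 + (1)·(-3) = 332 − 3 = 329.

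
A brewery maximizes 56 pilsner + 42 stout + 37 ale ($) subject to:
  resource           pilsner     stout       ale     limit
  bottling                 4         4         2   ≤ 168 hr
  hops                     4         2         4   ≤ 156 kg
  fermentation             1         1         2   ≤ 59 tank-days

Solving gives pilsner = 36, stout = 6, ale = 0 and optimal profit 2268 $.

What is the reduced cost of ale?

Check each constraint at x*: bottling 168/168 (tight); hops 156/156 (tight); fermentation 42/59 (slack 17).
Since fermentation is not tight, its dual is 0.
From A_Bᵀ y = c: 4·y_bottling + 4·y_hops = 56; 4·y_bottling + 2·y_hops = 42.
Solving: y_bottling = 7, y_hops = 7.
Reduced cost of ale: c₃ − yᵀa₃ = 37 − (7·2 + 7·4) = 37 − 42 = -5.

-5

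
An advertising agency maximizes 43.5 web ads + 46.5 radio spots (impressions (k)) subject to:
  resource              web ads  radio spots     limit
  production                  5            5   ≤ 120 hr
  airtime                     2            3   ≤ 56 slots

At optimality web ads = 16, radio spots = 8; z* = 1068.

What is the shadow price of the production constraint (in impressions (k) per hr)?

7.5

Check each constraint at x*: production 120/120 (tight); airtime 56/56 (tight).
The binding rows give the dual system: 5·y_production + 2·y_airtime = 43.5 and 5·y_production + 3·y_airtime = 46.5.
→ y_production = 7.5 and y_airtime = 3.
Shadow price of production = 7.5.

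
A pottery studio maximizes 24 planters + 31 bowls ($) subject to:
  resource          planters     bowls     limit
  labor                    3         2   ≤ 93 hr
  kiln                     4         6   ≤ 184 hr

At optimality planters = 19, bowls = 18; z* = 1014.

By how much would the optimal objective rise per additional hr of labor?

2

Both labor and kiln are binding at x*.
From A_Bᵀ y = c: 3·y_labor + 4·y_kiln = 24; 2·y_labor + 6·y_kiln = 31.
Solving: y_labor = 2, y_kiln = 4.5.
Shadow price of labor = 2.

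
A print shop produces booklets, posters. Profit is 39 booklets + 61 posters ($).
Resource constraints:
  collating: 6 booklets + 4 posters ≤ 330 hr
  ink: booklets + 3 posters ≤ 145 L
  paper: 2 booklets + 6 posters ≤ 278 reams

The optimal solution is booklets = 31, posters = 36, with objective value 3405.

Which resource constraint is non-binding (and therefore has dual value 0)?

collating: 330/330 (binding)
ink: 139/145 (slack 6)
paper: 278/278 (binding)
By complementary slackness, a constraint with positive slack has shadow price 0 → ink.

ink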